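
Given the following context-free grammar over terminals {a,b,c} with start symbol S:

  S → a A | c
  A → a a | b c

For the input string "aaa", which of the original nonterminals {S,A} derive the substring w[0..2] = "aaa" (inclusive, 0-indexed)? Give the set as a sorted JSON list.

CNF form of G:
  S -> T0 A | c
  A -> T0 T0 | T1 T2
  T0 -> a
  T1 -> b
  T2 -> c

CYK fill, restricted to cells inside w[0..2]:
  cell(0,0) a: {T0}  orig:{}
  cell(1,1) a: {T0}  orig:{}
  cell(2,2) a: {T0}  orig:{}
  cell(0,1) aa: {A}
  cell(1,2) aa: {A}
  cell(0,2) aaa: {S}

Original NTs in T[0,2] deriving "aaa": ["S"]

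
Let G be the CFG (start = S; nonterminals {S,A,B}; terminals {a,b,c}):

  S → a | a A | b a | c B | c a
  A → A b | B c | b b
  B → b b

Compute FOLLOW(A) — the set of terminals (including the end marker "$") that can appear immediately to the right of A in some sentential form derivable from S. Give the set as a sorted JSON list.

Compute FIRST by fixpoint:
iter 1:
  A via A→b b: +{b}
  B via B→b b: +{b}
  S via S→a: +{a}
  S via S→b a: +{b}
  S via S→c B: +{c}
  FIRST[S]={a,b,c}  FIRST[A]={b}  FIRST[B]={b}
iter 2: done
  FIRST[S]={a,b,c}  FIRST[A]={b}  FIRST[B]={b}

FOLLOW sets:
initialize: $ ∈ FOLLOW(S)
round 1:
  A→A b: FOLLOW(A) ⊇ FIRST(b) = {b}; new: +{b}
  A→B c: FOLLOW(B) ⊇ FIRST(c) = {c}; new: +{c}
  S→a A: FOLLOW(A) ⊇ FOLLOW(S) ⊇ {$}; new: +{$}
  S→c B: FOLLOW(B) ⊇ FOLLOW(S) ⊇ {$}; new: +{$}
  S: {$}  A: {$,b}  B: {$,c}
round 2: done
  S: {$}  A: {$,b}  B: {$,c}

FOLLOW(A) = ["$", "b"]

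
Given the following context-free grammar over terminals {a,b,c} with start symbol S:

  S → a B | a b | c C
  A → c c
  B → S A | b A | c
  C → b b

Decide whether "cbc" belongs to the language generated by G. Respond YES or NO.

Convert to CNF:
  S -> T0 C | T2 B | T2 T1
  A -> T0 T0
  B -> S A | T1 A | c
  C -> T1 T1
  T0 -> c
  T1 -> b
  T2 -> a

Fill CYK table bottom-up:
  [0..0]={B,T0}  "c"  orig:{B}
  [1..1]={T1}  "b"  orig:{}
  [2..2]={B,T0}  "c"  orig:{B}
  [0..1]=∅  "cb"
  [1..2]=∅  "bc"
  [0..2]=∅  "cbc"

S ∉ T[0,2] ⇒ NO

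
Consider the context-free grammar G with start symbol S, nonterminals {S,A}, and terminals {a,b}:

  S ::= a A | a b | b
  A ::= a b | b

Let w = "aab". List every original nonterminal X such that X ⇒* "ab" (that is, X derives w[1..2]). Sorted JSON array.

CNF form of G:
  S -> T0 A | T0 T1 | b
  A -> T0 T1 | b
  T0 -> a
  T1 -> b

CYK table (by increasing span), restricted to cells inside w[1..2]:
  [1..1]={T0}  "a"  orig:{}
  [2..2]={A,S,T1}  "b"  orig:{A,S}
  [1..2]={A,S}  "ab"

Original NTs in T[1,2] deriving "ab": ["A", "S"]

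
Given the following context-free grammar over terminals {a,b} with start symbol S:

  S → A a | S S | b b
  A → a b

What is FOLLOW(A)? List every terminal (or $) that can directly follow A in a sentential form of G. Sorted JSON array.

FIRST iteration:
round 1:
  A via A→a b: +{a}
  S via S→A a: +{a}
  S via S→b b: +{b}
  FIRST(S)={a,b}  FIRST(A)={a}
round 2: (stable)
  FIRST(S)={a,b}  FIRST(A)={a}

Compute FOLLOW by fixpoint:
initialize: $ ∈ FOLLOW(S)
[1]
  S→A a: FOLLOW(A) ⊇ FIRST(a) = {a}; new: +{a}
  S→S S: FOLLOW(S) ⊇ FIRST(S) = {a,b}; new: +{a,b}
  FOLLOW(S)={$,a,b}  FOLLOW(A)={a}
[2] (no change)
  FOLLOW(S)={$,a,b}  FOLLOW(A)={a}

FOLLOW(A) = ["a"]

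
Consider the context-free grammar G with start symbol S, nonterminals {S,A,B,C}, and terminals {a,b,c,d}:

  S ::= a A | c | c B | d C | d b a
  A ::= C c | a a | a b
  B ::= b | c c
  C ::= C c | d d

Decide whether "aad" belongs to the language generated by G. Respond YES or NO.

Convert to CNF:
  S -> T0 B | T1 A | T3 C | T3 X4 | c
  A -> C T0 | T1 T1 | T1 T2
  B -> T0 T0 | b
  C -> C T0 | T3 T3
  T0 -> c
  T1 -> a
  T2 -> b
  T3 -> d
  X4 -> T2 T1

Fill CYK table bottom-up:
  T[0,0] 'a' = {T1}  orig:{}
  T[1,1] 'a' = {T1}  orig:{}
  T[2,2] 'd' = {T3}  orig:{}
  T[0,1] 'aa' = {A}
  T[1,2] 'ad' = ∅
  T[0,2] 'aad' = ∅

S ∉ T[0,2] ⇒ NO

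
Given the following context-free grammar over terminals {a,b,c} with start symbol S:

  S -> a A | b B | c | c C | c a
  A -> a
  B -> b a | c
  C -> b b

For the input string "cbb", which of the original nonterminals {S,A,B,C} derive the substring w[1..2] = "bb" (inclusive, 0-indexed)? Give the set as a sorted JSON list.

CNF form of G:
  S -> T0 B | T1 A | T2 C | T2 T1 | c
  A -> a
  B -> T0 T1 | c
  C -> T0 T0
  T0 -> b
  T1 -> a
  T2 -> c

CYK table (by increasing span) (cells [i..j] with 1 ≤ i ≤ j ≤ 2 only):
  T[1,1] 'b' = {T0}  orig:{}
  T[2,2] 'b' = {T0}  orig:{}
  T[1,2] 'bb' = {C}

Original NTs in T[1,2] deriving "bb": ["C"]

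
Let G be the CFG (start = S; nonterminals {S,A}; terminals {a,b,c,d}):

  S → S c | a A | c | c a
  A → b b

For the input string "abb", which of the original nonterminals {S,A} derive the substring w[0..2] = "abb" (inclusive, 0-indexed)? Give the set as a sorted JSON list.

Convert to CNF:
  S -> S T1 | T1 T2 | T2 A | c
  A -> T0 T0
  T0 -> b
  T1 -> c
  T2 -> a

CYK fill, restricted to cells inside w[0..2]:
  [0..0]={T2}  "a"  orig:{}
  [1..1]={T0}  "b"  orig:{}
  [2..2]={T0}  "b"  orig:{}
  [0..1]=∅  "ab"
  [1..2]={A}  "bb"
  [0..2]={S}  "abb"

Original NTs in T[0,2] deriving "abb": ["S"]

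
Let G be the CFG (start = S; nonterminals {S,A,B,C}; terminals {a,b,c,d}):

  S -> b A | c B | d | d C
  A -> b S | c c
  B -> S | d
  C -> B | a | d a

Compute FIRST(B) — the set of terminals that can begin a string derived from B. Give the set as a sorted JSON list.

FIRST sets, iterate to fixpoint:
pass 1:
  A via A→b S: +{b}
  A via A→c c: +{c}
  B via B→d: +{d}
  C via C→B: +{d}
  C via C→a: +{a}
  S via S→b A: +{b}
  S via S→c B: +{c}
  S via S→d: +{d}
  S: {b,c,d}  A: {b,c}  B: {d}  C: {a,d}
pass 2:
  B via B→S: +{b,c}
  C via C→B: +{b,c}
  S: {b,c,d}  A: {b,c}  B: {b,c,d}  C: {a,b,c,d}
pass 3: (stable)
  S: {b,c,d}  A: {b,c}  B: {b,c,d}  C: {a,b,c,d}

FIRST(B) = ["b", "c", "d"]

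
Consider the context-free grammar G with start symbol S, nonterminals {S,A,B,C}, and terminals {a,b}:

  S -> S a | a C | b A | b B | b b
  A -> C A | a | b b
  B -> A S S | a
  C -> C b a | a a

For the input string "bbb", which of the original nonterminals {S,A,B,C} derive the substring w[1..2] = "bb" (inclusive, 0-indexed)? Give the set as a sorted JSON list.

CNF form of G:
  S -> S T1 | T0 A | T0 B | T0 T0 | T1 C
  A -> C A | T0 T0 | a
  B -> A X2 | a
  C -> C X3 | T1 T1
  T0 -> b
  T1 -> a
  X2 -> S S
  X3 -> T0 T1

CYK table (by increasing span) (cells [i..j] with 1 ≤ i ≤ j ≤ 2 only):
  [1..1]={T0}  "b"  orig:{}
  [2..2]={T0}  "b"  orig:{}
  [1..2]={A,S}  "bb"

Original NTs in T[1,2] deriving "bb": ["A", "S"]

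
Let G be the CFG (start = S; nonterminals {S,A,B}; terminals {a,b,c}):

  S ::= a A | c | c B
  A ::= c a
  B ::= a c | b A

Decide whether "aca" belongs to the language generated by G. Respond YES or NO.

CNF form of G:
  S -> T0 B | T1 A | c
  A -> T0 T1
  B -> T1 T0 | T2 A
  T0 -> c
  T1 -> a
  T2 -> b

CYK fill:
  [0..0]={T1}  "a"  orig:{}
  [1..1]={S,T0}  "c"  orig:{S}
  [2..2]={T1}  "a"  orig:{}
  [0..1]={B}  "ac"
  [1..2]={A}  "ca"
  [0..2]={S}  "aca"

S ∈ T[0,2] ⇒ YES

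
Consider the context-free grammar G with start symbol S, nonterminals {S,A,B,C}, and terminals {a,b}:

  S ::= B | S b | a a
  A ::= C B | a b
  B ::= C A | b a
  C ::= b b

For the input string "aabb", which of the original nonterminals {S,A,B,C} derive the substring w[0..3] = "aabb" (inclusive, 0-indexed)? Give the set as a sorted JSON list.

Convert to CNF:
  S -> C A | S T1 | T0 T0 | T1 T0
  A -> C B | T0 T1
  B -> C A | T1 T0
  C -> T1 T1
  T0 -> a
  T1 -> b

CYK table (by increasing span), restricted to cells inside w[0..3]:
  [0..0]={T0}  "a"  orig:{}
  [1..1]={T0}  "a"  orig:{}
  [2..2]={T1}  "b"  orig:{}
  [3..3]={T1}  "b"  orig:{}
  [0..1]={S}  "aa"
  [1..2]={A}  "ab"
  [2..3]={C}  "bb"
  [0..2]={S}  "aab"
  [1..3]=∅  "abb"
  [0..3]={S}  "aabb"

Original NTs in T[0,3] deriving "aabb": ["S"]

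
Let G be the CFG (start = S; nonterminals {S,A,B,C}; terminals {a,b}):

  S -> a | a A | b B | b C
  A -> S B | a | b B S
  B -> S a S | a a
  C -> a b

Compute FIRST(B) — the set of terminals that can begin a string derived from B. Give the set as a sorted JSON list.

FIRST iteration:
iter 1:
  A via A→a: +{a}
  A via A→b B S: +{b}
  B via B→a a: +{a}
  C via C→a b: +{a}
  S via S→a: +{a}
  S via S→b B: +{b}
  FIRST[S]={a,b}  FIRST[A]={a,b}  FIRST[B]={a}  FIRST[C]={a}
iter 2:
  B via B→S a S: +{b}
  FIRST[S]={a,b}  FIRST[A]={a,b}  FIRST[B]={a,b}  FIRST[C]={a}
iter 3: done
  FIRST[S]={a,b}  FIRST[A]={a,b}  FIRST[B]={a,b}  FIRST[C]={a}

FIRST(B) = ["a", "b"]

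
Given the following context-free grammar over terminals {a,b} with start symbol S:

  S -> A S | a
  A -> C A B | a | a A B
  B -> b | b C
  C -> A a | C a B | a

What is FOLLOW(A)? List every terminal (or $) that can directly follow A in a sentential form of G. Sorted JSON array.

Compute FIRST by fixpoint:
[1]
  A via A→a: +{a}
  B via B→b: +{b}
  C via C→A a: +{a}
  S via S→A S: +{a}
  FIRST(S)={a}  FIRST(A)={a}  FIRST(B)={b}  FIRST(C)={a}
[2] (stable)
  FIRST(S)={a}  FIRST(A)={a}  FIRST(B)={b}  FIRST(C)={a}

FOLLOW iteration:
initialize: $ ∈ FOLLOW(S)
[1]
  A→C A B: FOLLOW(C) ⊇ FIRST(A) = {a}; new: +{a}
  A→C A B: FOLLOW(A) ⊇ FIRST(B) = {b}; new: +{b}
  A→C A B: FOLLOW(B) ⊇ FOLLOW(A) ⊇ {b}; new: +{b}
  B→b C: FOLLOW(C) ⊇ FOLLOW(B) ⊇ {b}; new: +{b}
  C→A a: FOLLOW(A) ⊇ FIRST(a) = {a}; new: +{a}
  C→C a B: FOLLOW(B) ⊇ FOLLOW(C) ⊇ {a,b}; new: +{a}
  FOLLOW[S]={$}  FOLLOW[A]={a,b}  FOLLOW[B]={a,b}  FOLLOW[C]={a,b}
[2] done
  FOLLOW[S]={$}  FOLLOW[A]={a,b}  FOLLOW[B]={a,b}  FOLLOW[C]={a,b}

FOLLOW(A) = ["a", "b"]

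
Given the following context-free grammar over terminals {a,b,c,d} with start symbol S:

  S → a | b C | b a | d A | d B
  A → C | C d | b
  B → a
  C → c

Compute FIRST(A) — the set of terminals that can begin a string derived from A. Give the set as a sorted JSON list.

FIRST sets, iterate to fixpoint:
pass 1:
  A via A→b: +{b}
  B via B→a: +{a}
  C via C→c: +{c}
  S via S→a: +{a}
  S via S→b C: +{b}
  S via S→d A: +{d}
  FIRST(S)={a,b,d}  FIRST(A)={b}  FIRST(B)={a}  FIRST(C)={c}
pass 2:
  A via A→C: +{c}
  FIRST(S)={a,b,d}  FIRST(A)={b,c}  FIRST(B)={a}  FIRST(C)={c}
pass 3: (no change)
  FIRST(S)={a,b,d}  FIRST(A)={b,c}  FIRST(B)={a}  FIRST(C)={c}

FIRST(A) = ["b", "c"]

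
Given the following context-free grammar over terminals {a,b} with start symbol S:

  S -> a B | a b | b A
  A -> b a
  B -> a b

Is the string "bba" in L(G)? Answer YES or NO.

CNF form of G:
  S -> T0 A | T1 B | T1 T0
  A -> T0 T1
  B -> T1 T0
  T0 -> b
  T1 -> a

Fill CYK table bottom-up:
  [0..0]={T0}  "b"  orig:{}
  [1..1]={T0}  "b"  orig:{}
  [2..2]={T1}  "a"  orig:{}
  [0..1]=∅  "bb"
  [1..2]={A}  "ba"
  [0..2]={S}  "bba"

S ∈ T[0,2] ⇒ YES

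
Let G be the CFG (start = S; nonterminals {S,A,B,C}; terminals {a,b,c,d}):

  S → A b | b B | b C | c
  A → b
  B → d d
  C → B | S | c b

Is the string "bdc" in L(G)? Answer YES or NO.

Convert to CNF:
  S -> A T1 | T1 B | T1 C | c
  A -> b
  B -> T0 T0
  C -> A T1 | T0 T0 | T1 B | T1 C | T2 T1 | c
  T0 -> d
  T1 -> b
  T2 -> c

Fill CYK table bottom-up:
  cell(0,0) b: {A,T1}  orig:{A}
  cell(1,1) d: {T0}  orig:{}
  cell(2,2) c: {C,S,T2}  orig:{C,S}
  cell(0,1) bd: ∅
  cell(1,2) dc: ∅
  cell(0,2) bdc: ∅

S ∉ T[0,2] ⇒ NO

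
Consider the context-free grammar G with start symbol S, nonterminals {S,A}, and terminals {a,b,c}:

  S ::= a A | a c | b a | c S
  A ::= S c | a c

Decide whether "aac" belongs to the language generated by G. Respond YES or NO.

CNF form of G:
  S -> T0 S | T1 A | T1 T0 | T2 T1
  A -> S T0 | T1 T0
  T0 -> c
  T1 -> a
  T2 -> b

CYK fill:
  cell(0,0) a: {T1}  orig:{}
  cell(1,1) a: {T1}  orig:{}
  cell(2,2) c: {T0}  orig:{}
  cell(0,1) aa: ∅
  cell(1,2) ac: {A,S}
  cell(0,2) aac: {S}

S ∈ T[0,2] ⇒ YES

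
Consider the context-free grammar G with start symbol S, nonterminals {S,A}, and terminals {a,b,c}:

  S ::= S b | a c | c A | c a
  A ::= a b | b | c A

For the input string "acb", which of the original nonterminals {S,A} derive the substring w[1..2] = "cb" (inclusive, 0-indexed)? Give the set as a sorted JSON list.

Convert to CNF:
  S -> S T1 | T0 T2 | T2 A | T2 T0
  A -> T0 T1 | T2 A | b
  T0 -> a
  T1 -> b
  T2 -> c

CYK table (by increasing span) — only the sub-triangle for w[1..2]:
  T[1,1] 'c' = {T2}  orig:{}
  T[2,2] 'b' = {A,T1}  orig:{A}
  T[1,2] 'cb' = {A,S}

Original NTs in T[1,2] deriving "cb": ["A", "S"]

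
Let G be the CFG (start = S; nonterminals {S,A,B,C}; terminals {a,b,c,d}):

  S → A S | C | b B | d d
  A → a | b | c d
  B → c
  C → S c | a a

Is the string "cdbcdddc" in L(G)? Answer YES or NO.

CNF form of G:
  S -> A S | S T0 | T1 T1 | T2 T2 | T3 B
  A -> T0 T1 | a | b
  B -> c
  C -> S T0 | T2 T2
  T0 -> c
  T1 -> d
  T2 -> a
  T3 -> b

CYK fill:
  cell(0,0) c: {B,T0}  orig:{B}
  cell(1,1) d: {T1}  orig:{}
  cell(2,2) b: {A,T3}  orig:{A}
  cell(3,3) c: {B,T0}  orig:{B}
  cell(4,4) d: {T1}  orig:{}
  cell(5,5) d: {T1}  orig:{}
  cell(6,6) d: {T1}  orig:{}
  cell(7,7) c: {B,T0}  orig:{B}
  cell(0,1) cd: {A}
  cell(1,2) db: ∅
  cell(2,3) bc: {S}
  cell(3,4) cd: {A}
  cell(4,5) dd: {S}
  cell(5,6) dd: {S}
  cell(6,7) dc: ∅
  cell(0,2) cdb: ∅
  cell(1,3) dbc: ∅
  cell(2,4) bcd: ∅
  cell(3,5) cdd: ∅
  cell(4,6) ddd: ∅
  cell(5,7) ddc: {C,S}
  cell(0,3) cdbc: {S}
  cell(1,4) dbcd: ∅
  cell(2,5) bcdd: ∅
  cell(3,6) cddd: {S}
  cell(4,7) dddc: ∅
  cell(0,4) cdbcd: ∅
  cell(1,5) dbcdd: ∅
  cell(2,6) bcddd: {S}
  cell(3,7) cdddc: {C,S}
  cell(0,5) cdbcdd: ∅
  cell(1,6) dbcddd: ∅
  cell(2,7) bcdddc: {C,S}
  cell(0,6) cdbcddd: {S}
  cell(1,7) dbcdddc: ∅
  cell(0,7) cdbcdddc: {C,S}

S ∈ T[0,7] ⇒ YES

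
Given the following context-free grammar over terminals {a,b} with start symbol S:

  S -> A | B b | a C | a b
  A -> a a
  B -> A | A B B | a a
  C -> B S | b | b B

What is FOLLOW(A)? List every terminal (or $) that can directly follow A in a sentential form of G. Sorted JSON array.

Compute FIRST by fixpoint:
iter 1:
  A via A→a a: +{a}
  B via B→A: +{a}
  C via C→B S: +{a}
  C via C→b: +{b}
  S via S→A: +{a}
  FIRST(S)={a}  FIRST(A)={a}  FIRST(B)={a}  FIRST(C)={a,b}
iter 2: — fixpoint
  FIRST(S)={a}  FIRST(A)={a}  FIRST(B)={a}  FIRST(C)={a,b}

FOLLOW iteration:
initialize: $ ∈ FOLLOW(S)
[1]
  B→A B B: FOLLOW(A) ⊇ FIRST(B) = {a}; new: +{a}
  B→A B B: FOLLOW(B) ⊇ FIRST(B) = {a}; new: +{a}
  S→A: FOLLOW(A) ⊇ FOLLOW(S) ⊇ {$}; new: +{$}
  S→B b: FOLLOW(B) ⊇ FIRST(b) = {b}; new: +{b}
  S→a C: FOLLOW(C) ⊇ FOLLOW(S) ⊇ {$}; new: +{$}
  S: {$}  A: {$,a}  B: {a,b}  C: {$}
[2]
  B→A: FOLLOW(A) ⊇ FOLLOW(B) ⊇ {a,b}; new: +{b}
  C→b B: FOLLOW(B) ⊇ FOLLOW(C) ⊇ {$}; new: +{$}
  S: {$}  A: {$,a,b}  B: {$,a,b}  C: {$}
[3] — fixpoint
  S: {$}  A: {$,a,b}  B: {$,a,b}  C: {$}

FOLLOW(A) = ["$", "a", "b"]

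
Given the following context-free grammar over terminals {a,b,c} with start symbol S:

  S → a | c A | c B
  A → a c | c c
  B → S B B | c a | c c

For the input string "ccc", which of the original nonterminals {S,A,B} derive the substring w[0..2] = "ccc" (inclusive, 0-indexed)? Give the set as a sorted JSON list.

CNF form of G:
  S -> T1 A | T1 B | a
  A -> T0 T1 | T1 T1
  B -> S X2 | T1 T0 | T1 T1
  T0 -> a
  T1 -> c
  X2 -> B B

Fill CYK table bottom-up, restricted to cells inside w[0..2]:
  [0..0]={T1}  "c"  orig:{}
  [1..1]={T1}  "c"  orig:{}
  [2..2]={T1}  "c"  orig:{}
  [0..1]={A,B}  "cc"
  [1..2]={A,B}  "cc"
  [0..2]={S}  "ccc"

Original NTs in T[0,2] deriving "ccc": ["S"]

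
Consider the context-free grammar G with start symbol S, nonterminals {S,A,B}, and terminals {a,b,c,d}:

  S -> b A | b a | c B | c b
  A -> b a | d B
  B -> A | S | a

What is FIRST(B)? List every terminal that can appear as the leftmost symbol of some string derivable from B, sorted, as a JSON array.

FIRST sets, iterate to fixpoint:
round 1:
  A via A→b a: +{b}
  A via A→d B: +{d}
  B via B→A: +{b,d}
  B via B→a: +{a}
  S via S→b A: +{b}
  S via S→c B: +{c}
  S: {b,c}  A: {b,d}  B: {a,b,d}
round 2:
  B via B→S: +{c}
  S: {b,c}  A: {b,d}  B: {a,b,c,d}
round 3: (no change)
  S: {b,c}  A: {b,d}  B: {a,b,c,d}

FIRST(B) = ["a", "b", "c", "d"]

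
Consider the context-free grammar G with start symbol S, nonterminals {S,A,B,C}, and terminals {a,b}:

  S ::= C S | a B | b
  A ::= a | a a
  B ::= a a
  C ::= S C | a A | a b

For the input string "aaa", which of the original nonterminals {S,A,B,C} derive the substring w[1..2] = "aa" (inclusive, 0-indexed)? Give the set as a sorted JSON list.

CNF form of G:
  S -> C S | T0 B | b
  A -> T0 T0 | a
  B -> T0 T0
  C -> S C | T0 A | T0 T1
  T0 -> a
  T1 -> b

CYK table (by increasing span), restricted to cells inside w[1..2]:
  [1..1]={A,T0}  "a"  orig:{A}
  [2..2]={A,T0}  "a"  orig:{A}
  [1..2]={A,B,C}  "aa"

Original NTs in T[1,2] deriving "aa": ["A", "B", "C"]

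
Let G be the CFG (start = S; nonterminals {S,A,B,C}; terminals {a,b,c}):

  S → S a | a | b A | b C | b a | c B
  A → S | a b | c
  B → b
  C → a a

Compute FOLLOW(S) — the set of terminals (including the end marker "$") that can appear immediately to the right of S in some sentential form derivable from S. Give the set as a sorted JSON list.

Compute FIRST by fixpoint:
pass 1:
  A via A→a b: +{a}
  A via A→c: +{c}
  B via B→b: +{b}
  C via C→a a: +{a}
  S via S→a: +{a}
  S via S→b A: +{b}
  S via S→c B: +{c}
  FIRST(S)={a,b,c}  FIRST(A)={a,c}  FIRST(B)={b}  FIRST(C)={a}
pass 2:
  A via A→S: +{b}
  FIRST(S)={a,b,c}  FIRST(A)={a,b,c}  FIRST(B)={b}  FIRST(C)={a}
pass 3: (no change)
  FIRST(S)={a,b,c}  FIRST(A)={a,b,c}  FIRST(B)={b}  FIRST(C)={a}

FOLLOW sets:
seed FOLLOW(S) with $
[1]
  S→S a: FOLLOW(S) ⊇ FIRST(a) = {a}; new: +{a}
  S→b A: FOLLOW(A) ⊇ FOLLOW(S) ⊇ {$,a}; new: +{$,a}
  S→b C: FOLLOW(C) ⊇ FOLLOW(S) ⊇ {$,a}; new: +{$,a}
  S→c B: FOLLOW(B) ⊇ FOLLOW(S) ⊇ {$,a}; new: +{$,a}
  FOLLOW[S]={$,a}  FOLLOW[A]={$,a}  FOLLOW[B]={$,a}  FOLLOW[C]={$,a}
[2] (stable)
  FOLLOW[S]={$,a}  FOLLOW[A]={$,a}  FOLLOW[B]={$,a}  FOLLOW[C]={$,a}

FOLLOW(S) = ["$", "a"]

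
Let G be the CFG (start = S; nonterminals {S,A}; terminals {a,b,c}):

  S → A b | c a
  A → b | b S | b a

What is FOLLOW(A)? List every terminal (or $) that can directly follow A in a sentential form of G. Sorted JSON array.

Compute FIRST by fixpoint:
round 1:
  A via A→b: +{b}
  S via S→A b: +{b}
  S via S→c a: +{c}
  FIRST[S]={b,c}  FIRST[A]={b}
round 2: done
  FIRST[S]={b,c}  FIRST[A]={b}

FOLLOW iteration:
FOLLOW(S) := {$}
round 1:
  S→A b: FOLLOW(A) ⊇ FIRST(b) = {b}; new: +{b}
  S: {$}  A: {b}
round 2:
  A→b S: FOLLOW(S) ⊇ FOLLOW(A) ⊇ {b}; new: +{b}
  S: {$,b}  A: {b}
round 3: (stable)
  S: {$,b}  A: {b}

FOLLOW(A) = ["b"]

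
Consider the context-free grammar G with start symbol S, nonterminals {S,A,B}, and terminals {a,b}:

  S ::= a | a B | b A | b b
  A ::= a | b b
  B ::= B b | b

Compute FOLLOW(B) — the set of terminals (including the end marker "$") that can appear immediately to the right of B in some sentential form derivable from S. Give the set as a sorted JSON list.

FIRST sets, iterate to fixpoint:
iter 1:
  A via A→a: +{a}
  A via A→b b: +{b}
  B via B→b: +{b}
  S via S→a: +{a}
  S via S→b A: +{b}
  FIRST[S]={a,b}  FIRST[A]={a,b}  FIRST[B]={b}
iter 2: — fixpoint
  FIRST[S]={a,b}  FIRST[A]={a,b}  FIRST[B]={b}

Compute FOLLOW by fixpoint:
initialize: $ ∈ FOLLOW(S)
pass 1:
  B→B b: FOLLOW(B) ⊇ FIRST(b) = {b}; new: +{b}
  S→a B: FOLLOW(B) ⊇ FOLLOW(S) ⊇ {$}; new: +{$}
  S→b A: FOLLOW(A) ⊇ FOLLOW(S) ⊇ {$}; new: +{$}
  S: {$}  A: {$}  B: {$,b}
pass 2: (no change)
  S: {$}  A: {$}  B: {$,b}

FOLLOW(B) = ["$", "b"]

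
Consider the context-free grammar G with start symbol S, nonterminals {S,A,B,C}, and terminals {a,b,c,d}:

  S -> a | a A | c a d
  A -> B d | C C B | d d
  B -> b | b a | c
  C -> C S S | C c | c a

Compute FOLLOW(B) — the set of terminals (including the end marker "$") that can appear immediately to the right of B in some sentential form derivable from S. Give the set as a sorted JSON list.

FIRST iteration:
iter 1:
  A via A→d d: +{d}
  B via B→b: +{b}
  B via B→c: +{c}
  C via C→c a: +{c}
  S via S→a: +{a}
  S via S→c a d: +{c}
  FIRST(S)={a,c}  FIRST(A)={d}  FIRST(B)={b,c}  FIRST(C)={c}
iter 2:
  A via A→B d: +{b,c}
  FIRST(S)={a,c}  FIRST(A)={b,c,d}  FIRST(B)={b,c}  FIRST(C)={c}
iter 3: (stable)
  FIRST(S)={a,c}  FIRST(A)={b,c,d}  FIRST(B)={b,c}  FIRST(C)={c}

FOLLOW iteration:
FOLLOW(S) := {$}
iter 1:
  A→B d: FOLLOW(B) ⊇ FIRST(d) = {d}; new: +{d}
  A→C C B: FOLLOW(C) ⊇ FIRST(C) = {c}; new: +{c}
  A→C C B: FOLLOW(C) ⊇ FIRST(B) = {b,c}; new: +{b}
  C→C S S: FOLLOW(C) ⊇ FIRST(S) = {a,c}; new: +{a}
  C→C S S: FOLLOW(S) ⊇ FIRST(S) = {a,c}; new: +{a,c}
  C→C S S: FOLLOW(S) ⊇ FOLLOW(C) ⊇ {a,b,c}; new: +{b}
  S→a A: FOLLOW(A) ⊇ FOLLOW(S) ⊇ {$,a,b,c}; new: +{$,a,b,c}
  S: {$,a,b,c}  A: {$,a,b,c}  B: {d}  C: {a,b,c}
iter 2:
  A→C C B: FOLLOW(B) ⊇ FOLLOW(A) ⊇ {$,a,b,c}; new: +{$,a,b,c}
  S: {$,a,b,c}  A: {$,a,b,c}  B: {$,a,b,c,d}  C: {a,b,c}
iter 3: — fixpoint
  S: {$,a,b,c}  A: {$,a,b,c}  B: {$,a,b,c,d}  C: {a,b,c}

FOLLOW(B) = ["$", "a", "b", "c", "d"]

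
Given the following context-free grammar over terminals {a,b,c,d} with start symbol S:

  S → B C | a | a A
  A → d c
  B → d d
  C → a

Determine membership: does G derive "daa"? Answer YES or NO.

Convert to CNF:
  S -> B C | T2 A | a
  A -> T0 T1
  B -> T0 T0
  C -> a
  T0 -> d
  T1 -> c
  T2 -> a

Fill CYK table bottom-up:
  cell(0,0) d: {T0}  orig:{}
  cell(1,1) a: {C,S,T2}  orig:{C,S}
  cell(2,2) a: {C,S,T2}  orig:{C,S}
  cell(0,1) da: ∅
  cell(1,2) aa: ∅
  cell(0,2) daa: ∅

S ∉ T[0,2] ⇒ NO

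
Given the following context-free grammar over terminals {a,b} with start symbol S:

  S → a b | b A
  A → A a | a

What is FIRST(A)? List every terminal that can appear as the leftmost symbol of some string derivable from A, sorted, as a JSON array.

Compute FIRST by fixpoint:
iter 1:
  A via A→a: +{a}
  S via S→a b: +{a}
  S via S→b A: +{b}
  FIRST[S]={a,b}  FIRST[A]={a}
iter 2: done
  FIRST[S]={a,b}  FIRST[A]={a}

FIRST(A) = ["a"]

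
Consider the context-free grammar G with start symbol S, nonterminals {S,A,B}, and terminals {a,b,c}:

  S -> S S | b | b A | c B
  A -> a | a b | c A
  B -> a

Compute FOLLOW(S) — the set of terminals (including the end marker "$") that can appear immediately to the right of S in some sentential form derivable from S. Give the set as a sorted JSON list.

FIRST iteration:
iter 1:
  A via A→a: +{a}
  A via A→c A: +{c}
  B via B→a: +{a}
  S via S→b: +{b}
  S via S→c B: +{c}
  S: {b,c}  A: {a,c}  B: {a}
iter 2: (stable)
  S: {b,c}  A: {a,c}  B: {a}

FOLLOW iteration:
initialize: $ ∈ FOLLOW(S)
[1]
  S→S S: FOLLOW(S) ⊇ FIRST(S) = {b,c}; new: +{b,c}
  S→b A: FOLLOW(A) ⊇ FOLLOW(S) ⊇ {$,b,c}; new: +{$,b,c}
  S→c B: FOLLOW(B) ⊇ FOLLOW(S) ⊇ {$,b,c}; new: +{$,b,c}
  FOLLOW(S)={$,b,c}  FOLLOW(A)={$,b,c}  FOLLOW(B)={$,b,c}
[2] — fixpoint
  FOLLOW(S)={$,b,c}  FOLLOW(A)={$,b,c}  FOLLOW(B)={$,b,c}

FOLLOW(S) = ["$", "b", "c"]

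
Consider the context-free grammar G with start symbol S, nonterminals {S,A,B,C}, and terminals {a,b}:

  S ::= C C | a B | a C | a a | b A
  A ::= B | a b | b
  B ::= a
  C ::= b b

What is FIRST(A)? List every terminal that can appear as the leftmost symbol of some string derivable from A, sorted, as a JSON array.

Compute FIRST by fixpoint:
round 1:
  A via A→a b: +{a}
  A via A→b: +{b}
  B via B→a: +{a}
  C via C→b b: +{b}
  S via S→C C: +{b}
  S via S→a B: +{a}
  S: {a,b}  A: {a,b}  B: {a}  C: {b}
round 2: (no change)
  S: {a,b}  A: {a,b}  B: {a}  C: {b}

FIRST(A) = ["a", "b"]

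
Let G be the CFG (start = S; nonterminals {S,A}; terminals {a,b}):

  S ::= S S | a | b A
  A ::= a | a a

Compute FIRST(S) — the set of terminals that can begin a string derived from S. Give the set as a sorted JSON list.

FIRST iteration:
iter 1:
  A via A→a: +{a}
  S via S→a: +{a}
  S via S→b A: +{b}
  FIRST[S]={a,b}  FIRST[A]={a}
iter 2: — fixpoint
  FIRST[S]={a,b}  FIRST[A]={a}

FIRST(S) = ["a", "b"]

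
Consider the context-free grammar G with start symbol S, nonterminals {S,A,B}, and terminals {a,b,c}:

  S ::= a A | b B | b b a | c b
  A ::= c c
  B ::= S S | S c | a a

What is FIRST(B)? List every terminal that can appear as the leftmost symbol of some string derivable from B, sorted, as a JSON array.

Compute FIRST by fixpoint:
pass 1:
  A via A→c c: +{c}
  B via B→a a: +{a}
  S via S→a A: +{a}
  S via S→b B: +{b}
  S via S→c b: +{c}
  S: {a,b,c}  A: {c}  B: {a}
pass 2:
  B via B→S S: +{b,c}
  S: {a,b,c}  A: {c}  B: {a,b,c}
pass 3: (no change)
  S: {a,b,c}  A: {c}  B: {a,b,c}

FIRST(B) = ["a", "b", "c"]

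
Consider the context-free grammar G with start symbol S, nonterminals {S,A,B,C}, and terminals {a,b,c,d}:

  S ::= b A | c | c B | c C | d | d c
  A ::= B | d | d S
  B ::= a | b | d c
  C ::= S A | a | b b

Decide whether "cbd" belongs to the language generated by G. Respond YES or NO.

CNF form of G:
  S -> T0 T1 | T1 B | T1 C | T2 A | c | d
  A -> T0 S | T0 T1 | a | b | d
  B -> T0 T1 | a | b
  C -> S A | T2 T2 | a
  T0 -> d
  T1 -> c
  T2 -> b

CYK fill:
  cell(0,0) c: {S,T1}  orig:{S}
  cell(1,1) b: {A,B,T2}  orig:{A,B}
  cell(2,2) d: {A,S,T0}  orig:{A,S}
  cell(0,1) cb: {C,S}
  cell(1,2) bd: {S}
  cell(0,2) cbd: {C}

S ∉ T[0,2] ⇒ NO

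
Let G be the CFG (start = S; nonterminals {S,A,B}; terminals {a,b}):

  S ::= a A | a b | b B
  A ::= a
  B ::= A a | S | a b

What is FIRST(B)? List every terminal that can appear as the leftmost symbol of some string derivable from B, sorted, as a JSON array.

FIRST sets, iterate to fixpoint:
iter 1:
  A via A→a: +{a}
  B via B→A a: +{a}
  S via S→a A: +{a}
  S via S→b B: +{b}
  S: {a,b}  A: {a}  B: {a}
iter 2:
  B via B→S: +{b}
  S: {a,b}  A: {a}  B: {a,b}
iter 3: (no change)
  S: {a,b}  A: {a}  B: {a,b}

FIRST(B) = ["a", "b"]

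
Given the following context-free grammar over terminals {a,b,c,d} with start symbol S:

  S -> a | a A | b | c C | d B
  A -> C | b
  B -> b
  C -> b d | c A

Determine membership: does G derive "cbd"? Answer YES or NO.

Convert to CNF:
  S -> T1 B | T2 C | T3 A | a | b
  A -> T0 T1 | T2 A | b
  B -> b
  C -> T0 T1 | T2 A
  T0 -> b
  T1 -> d
  T2 -> c
  T3 -> a

CYK table (by increasing span):
  cell(0,0) c: {T2}  orig:{}
  cell(1,1) b: {A,B,S,T0}  orig:{A,B,S}
  cell(2,2) d: {T1}  orig:{}
  cell(0,1) cb: {A,C}
  cell(1,2) bd: {A,C}
  cell(0,2) cbd: {A,C,S}

S ∈ T[0,2] ⇒ YES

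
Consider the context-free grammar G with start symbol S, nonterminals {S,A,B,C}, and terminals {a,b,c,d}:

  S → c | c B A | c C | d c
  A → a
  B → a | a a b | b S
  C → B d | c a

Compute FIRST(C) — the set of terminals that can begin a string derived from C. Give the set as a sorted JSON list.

FIRST iteration:
pass 1:
  A via A→a: +{a}
  B via B→a: +{a}
  B via B→b S: +{b}
  C via C→B d: +{a,b}
  C via C→c a: +{c}
  S via S→c: +{c}
  S via S→d c: +{d}
  S: {c,d}  A: {a}  B: {a,b}  C: {a,b,c}
pass 2: (no change)
  S: {c,d}  A: {a}  B: {a,b}  C: {a,b,c}

FIRST(C) = ["a", "b", "c"]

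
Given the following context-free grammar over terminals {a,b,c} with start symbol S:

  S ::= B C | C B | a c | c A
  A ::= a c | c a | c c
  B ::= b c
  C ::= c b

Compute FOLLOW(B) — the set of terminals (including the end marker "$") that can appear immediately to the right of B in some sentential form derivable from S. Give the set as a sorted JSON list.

Compute FIRST by fixpoint:
iter 1:
  A via A→a c: +{a}
  A via A→c a: +{c}
  B via B→b c: +{b}
  C via C→c b: +{c}
  S via S→B C: +{b}
  S via S→C B: +{c}
  S via S→a c: +{a}
  FIRST[S]={a,b,c}  FIRST[A]={a,c}  FIRST[B]={b}  FIRST[C]={c}
iter 2: (no change)
  FIRST[S]={a,b,c}  FIRST[A]={a,c}  FIRST[B]={b}  FIRST[C]={c}

Compute FOLLOW by fixpoint:
FOLLOW(S) := {$}
[1]
  S→B C: FOLLOW(B) ⊇ FIRST(C) = {c}; new: +{c}
  S→B C: FOLLOW(C) ⊇ FOLLOW(S) ⊇ {$}; new: +{$}
  S→C B: FOLLOW(C) ⊇ FIRST(B) = {b}; new: +{b}
  S→C B: FOLLOW(B) ⊇ FOLLOW(S) ⊇ {$}; new: +{$}
  S→c A: FOLLOW(A) ⊇ FOLLOW(S) ⊇ {$}; new: +{$}
  S: {$}  A: {$}  B: {$,c}  C: {$,b}
[2] (no change)
  S: {$}  A: {$}  B: {$,c}  C: {$,b}

FOLLOW(B) = ["$", "c"]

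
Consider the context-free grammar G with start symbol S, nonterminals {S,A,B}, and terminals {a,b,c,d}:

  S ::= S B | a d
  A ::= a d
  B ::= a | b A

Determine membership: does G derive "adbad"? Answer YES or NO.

Convert to CNF:
  S -> S B | T0 T1
  A -> T0 T1
  B -> T2 A | a
  T0 -> a
  T1 -> d
  T2 -> b

Fill CYK table bottom-up:
  T[0,0] 'a' = {B,T0}  orig:{B}
  T[1,1] 'd' = {T1}  orig:{}
  T[2,2] 'b' = {T2}  orig:{}
  T[3,3] 'a' = {B,T0}  orig:{B}
  T[4,4] 'd' = {T1}  orig:{}
  T[0,1] 'ad' = {A,S}
  T[1,2] 'db' = ∅
  T[2,3] 'ba' = ∅
  T[3,4] 'ad' = {A,S}
  T[0,2] 'adb' = ∅
  T[1,3] 'dba' = ∅
  T[2,4] 'bad' = {B}
  T[0,3] 'adba' = ∅
  T[1,4] 'dbad' = ∅
  T[0,4] 'adbad' = {S}

S ∈ T[0,4] ⇒ YES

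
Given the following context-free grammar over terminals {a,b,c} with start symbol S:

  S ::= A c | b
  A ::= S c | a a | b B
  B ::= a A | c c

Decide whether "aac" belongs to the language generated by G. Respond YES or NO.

CNF form of G:
  S -> A T0 | b
  A -> S T0 | T1 T1 | T2 B
  B -> T0 T0 | T1 A
  T0 -> c
  T1 -> a
  T2 -> b

CYK fill:
  [0..0]={T1}  "a"  orig:{}
  [1..1]={T1}  "a"  orig:{}
  [2..2]={T0}  "c"  orig:{}
  [0..1]={A}  "aa"
  [1..2]=∅  "ac"
  [0..2]={S}  "aac"

S ∈ T[0,2] ⇒ YES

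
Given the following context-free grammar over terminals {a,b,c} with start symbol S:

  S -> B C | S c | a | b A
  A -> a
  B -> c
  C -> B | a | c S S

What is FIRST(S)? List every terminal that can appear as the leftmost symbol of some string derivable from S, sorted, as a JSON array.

FIRST sets, iterate to fixpoint:
pass 1:
  A via A→a: +{a}
  B via B→c: +{c}
  C via C→B: +{c}
  C via C→a: +{a}
  S via S→B C: +{c}
  S via S→a: +{a}
  S via S→b A: +{b}
  FIRST(S)={a,b,c}  FIRST(A)={a}  FIRST(B)={c}  FIRST(C)={a,c}
pass 2: (no change)
  FIRST(S)={a,b,c}  FIRST(A)={a}  FIRST(B)={c}  FIRST(C)={a,c}

FIRST(S) = ["a", "b", "c"]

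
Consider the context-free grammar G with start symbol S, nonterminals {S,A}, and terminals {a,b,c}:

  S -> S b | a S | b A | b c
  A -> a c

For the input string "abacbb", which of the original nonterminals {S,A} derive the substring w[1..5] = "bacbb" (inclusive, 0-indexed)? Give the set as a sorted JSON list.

CNF form of G:
  S -> S T2 | T0 S | T2 A | T2 T1
  A -> T0 T1
  T0 -> a
  T1 -> c
  T2 -> b

CYK table (by increasing span) (cells [i..j] with 1 ≤ i ≤ j ≤ 5 only):
  cell(1,1) b: {T2}  orig:{}
  cell(2,2) a: {T0}  orig:{}
  cell(3,3) c: {T1}  orig:{}
  cell(4,4) b: {T2}  orig:{}
  cell(5,5) b: {T2}  orig:{}
  cell(1,2) ba: ∅
  cell(2,3) ac: {A}
  cell(3,4) cb: ∅
  cell(4,5) bb: ∅
  cell(1,3) bac: {S}
  cell(2,4) acb: ∅
  cell(3,5) cbb: ∅
  cell(1,4) bacb: {S}
  cell(2,5) acbb: ∅
  cell(1,5) bacbb: {S}

Original NTs in T[1,5] deriving "bacbb": ["S"]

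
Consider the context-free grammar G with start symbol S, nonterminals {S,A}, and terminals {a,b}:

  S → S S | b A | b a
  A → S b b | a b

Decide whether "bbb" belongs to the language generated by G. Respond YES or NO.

CNF form of G:
  S -> S S | T0 A | T0 T1
  A -> S X2 | T1 T0
  T0 -> b
  T1 -> a
  X2 -> T0 T0

CYK fill:
  [0..0]={T0}  "b"  orig:{}
  [1..1]={T0}  "b"  orig:{}
  [2..2]={T0}  "b"  orig:{}
  [0..1]={X2}  "bb"  orig:{}
  [1..2]={X2}  "bb"  orig:{}
  [0..2]=∅  "bbb"

S ∉ T[0,2] ⇒ NO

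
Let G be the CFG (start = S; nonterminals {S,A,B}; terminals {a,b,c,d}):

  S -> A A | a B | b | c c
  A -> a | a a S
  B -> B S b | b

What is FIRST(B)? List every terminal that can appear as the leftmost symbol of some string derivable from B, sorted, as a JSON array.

Compute FIRST by fixpoint:
pass 1:
  A via A→a: +{a}
  B via B→b: +{b}
  S via S→A A: +{a}
  S via S→b: +{b}
  S via S→c c: +{c}
  S: {a,b,c}  A: {a}  B: {b}
pass 2: (stable)
  S: {a,b,c}  A: {a}  B: {b}

FIRST(B) = ["b"]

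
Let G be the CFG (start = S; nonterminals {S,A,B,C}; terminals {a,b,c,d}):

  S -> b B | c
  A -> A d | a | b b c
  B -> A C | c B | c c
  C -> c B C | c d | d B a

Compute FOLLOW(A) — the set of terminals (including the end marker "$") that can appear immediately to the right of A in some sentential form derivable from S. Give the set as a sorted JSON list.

FIRST iteration:
iter 1:
  A via A→a: +{a}
  A via A→b b c: +{b}
  B via B→A C: +{a,b}
  B via B→c B: +{c}
  C via C→c B C: +{c}
  C via C→d B a: +{d}
  S via S→b B: +{b}
  S via S→c: +{c}
  FIRST(S)={b,c}  FIRST(A)={a,b}  FIRST(B)={a,b,c}  FIRST(C)={c,d}
iter 2: — fixpoint
  FIRST(S)={b,c}  FIRST(A)={a,b}  FIRST(B)={a,b,c}  FIRST(C)={c,d}

FOLLOW iteration:
FOLLOW(S) := {$}
pass 1:
  A→A d: FOLLOW(A) ⊇ FIRST(d) = {d}; new: +{d}
  B→A C: FOLLOW(A) ⊇ FIRST(C) = {c,d}; new: +{c}
  C→c B C: FOLLOW(B) ⊇ FIRST(C) = {c,d}; new: +{c,d}
  C→d B a: FOLLOW(B) ⊇ FIRST(a) = {a}; new: +{a}
  S→b B: FOLLOW(B) ⊇ FOLLOW(S) ⊇ {$}; new: +{$}
  FOLLOW[S]={$}  FOLLOW[A]={c,d}  FOLLOW[B]={$,a,c,d}  FOLLOW[C]={}
pass 2:
  B→A C: FOLLOW(C) ⊇ FOLLOW(B) ⊇ {$,a,c,d}; new: +{$,a,c,d}
  FOLLOW[S]={$}  FOLLOW[A]={c,d}  FOLLOW[B]={$,a,c,d}  FOLLOW[C]={$,a,c,d}
pass 3: (no change)
  FOLLOW[S]={$}  FOLLOW[A]={c,d}  FOLLOW[B]={$,a,c,d}  FOLLOW[C]={$,a,c,d}

FOLLOW(A) = ["c", "d"]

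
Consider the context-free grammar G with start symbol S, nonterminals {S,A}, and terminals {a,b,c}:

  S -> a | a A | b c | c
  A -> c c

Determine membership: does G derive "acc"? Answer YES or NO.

CNF form of G:
  S -> T1 A | T2 T0 | a | c
  A -> T0 T0
  T0 -> c
  T1 -> a
  T2 -> b

CYK table (by increasing span):
  cell(0,0) a: {S,T1}  orig:{S}
  cell(1,1) c: {S,T0}  orig:{S}
  cell(2,2) c: {S,T0}  orig:{S}
  cell(0,1) ac: ∅
  cell(1,2) cc: {A}
  cell(0,2) acc: {S}

S ∈ T[0,2] ⇒ YES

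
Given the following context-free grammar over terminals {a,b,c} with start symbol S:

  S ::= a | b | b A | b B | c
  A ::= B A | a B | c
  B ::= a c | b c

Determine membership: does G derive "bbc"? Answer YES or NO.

CNF form of G:
  S -> T2 A | T2 B | a | b | c
  A -> B A | T0 B | c
  B -> T0 T1 | T2 T1
  T0 -> a
  T1 -> c
  T2 -> b

CYK fill:
  cell(0,0) b: {S,T2}  orig:{S}
  cell(1,1) b: {S,T2}  orig:{S}
  cell(2,2) c: {A,S,T1}  orig:{A,S}
  cell(0,1) bb: ∅
  cell(1,2) bc: {B,S}
  cell(0,2) bbc: {S}

S ∈ T[0,2] ⇒ YES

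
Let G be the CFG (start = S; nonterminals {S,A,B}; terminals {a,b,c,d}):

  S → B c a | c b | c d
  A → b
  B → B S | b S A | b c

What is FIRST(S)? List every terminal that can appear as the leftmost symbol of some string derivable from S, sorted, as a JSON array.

FIRST sets, iterate to fixpoint:
[1]
  A via A→b: +{b}
  B via B→b S A: +{b}
  S via S→B c a: +{b}
  S via S→c b: +{c}
  S: {b,c}  A: {b}  B: {b}
[2] (stable)
  S: {b,c}  A: {b}  B: {b}

FIRST(S) = ["b", "c"]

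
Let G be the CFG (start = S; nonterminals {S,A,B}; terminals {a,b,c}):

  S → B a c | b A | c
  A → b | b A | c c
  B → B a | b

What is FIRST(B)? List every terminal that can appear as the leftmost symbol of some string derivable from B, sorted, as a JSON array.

FIRST sets, iterate to fixpoint:
[1]
  A via A→b: +{b}
  A via A→c c: +{c}
  B via B→b: +{b}
  S via S→B a c: +{b}
  S via S→c: +{c}
  FIRST[S]={b,c}  FIRST[A]={b,c}  FIRST[B]={b}
[2] — fixpoint
  FIRST[S]={b,c}  FIRST[A]={b,c}  FIRST[B]={b}

FIRST(B) = ["b"]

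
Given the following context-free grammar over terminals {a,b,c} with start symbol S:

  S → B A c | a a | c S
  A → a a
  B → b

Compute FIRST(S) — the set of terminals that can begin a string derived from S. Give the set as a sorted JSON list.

FIRST sets, iterate to fixpoint:
round 1:
  A via A→a a: +{a}
  B via B→b: +{b}
  S via S→B A c: +{b}
  S via S→a a: +{a}
  S via S→c S: +{c}
  S: {a,b,c}  A: {a}  B: {b}
round 2: — fixpoint
  S: {a,b,c}  A: {a}  B: {b}

FIRST(S) = ["a", "b", "c"]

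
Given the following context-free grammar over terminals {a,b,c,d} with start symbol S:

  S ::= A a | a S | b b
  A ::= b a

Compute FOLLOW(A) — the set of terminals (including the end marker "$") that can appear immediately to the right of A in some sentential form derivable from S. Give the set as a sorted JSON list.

FIRST sets, iterate to fixpoint:
pass 1:
  A via A→b a: +{b}
  S via S→A a: +{b}
  S via S→a S: +{a}
  FIRST(S)={a,b}  FIRST(A)={b}
pass 2: done
  FIRST(S)={a,b}  FIRST(A)={b}

FOLLOW iteration:
seed FOLLOW(S) with $
round 1:
  S→A a: FOLLOW(A) ⊇ FIRST(a) = {a}; new: +{a}
  FOLLOW[S]={$}  FOLLOW[A]={a}
round 2: (no change)
  FOLLOW[S]={$}  FOLLOW[A]={a}

FOLLOW(A) = ["a"]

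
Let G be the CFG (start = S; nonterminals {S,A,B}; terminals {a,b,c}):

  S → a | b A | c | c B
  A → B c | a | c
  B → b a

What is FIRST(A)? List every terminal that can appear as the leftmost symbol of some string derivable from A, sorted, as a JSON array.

Compute FIRST by fixpoint:
round 1:
  A via A→a: +{a}
  A via A→c: +{c}
  B via B→b a: +{b}
  S via S→a: +{a}
  S via S→b A: +{b}
  S via S→c: +{c}
  S: {a,b,c}  A: {a,c}  B: {b}
round 2:
  A via A→B c: +{b}
  S: {a,b,c}  A: {a,b,c}  B: {b}
round 3: done
  S: {a,b,c}  A: {a,b,c}  B: {b}

FIRST(A) = ["a", "b", "c"]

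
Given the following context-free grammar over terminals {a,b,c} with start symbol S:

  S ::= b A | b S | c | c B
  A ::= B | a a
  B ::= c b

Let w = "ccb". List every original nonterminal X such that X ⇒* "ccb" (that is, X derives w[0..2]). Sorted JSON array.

Convert to CNF:
  S -> T1 B | T2 A | T2 S | c
  A -> T0 T0 | T1 T2
  B -> T1 T2
  T0 -> a
  T1 -> c
  T2 -> b

CYK table (by increasing span), restricted to cells inside w[0..2]:
  [0..0]={S,T1}  "c"  orig:{S}
  [1..1]={S,T1}  "c"  orig:{S}
  [2..2]={T2}  "b"  orig:{}
  [0..1]=∅  "cc"
  [1..2]={A,B}  "cb"
  [0..2]={S}  "ccb"

Original NTs in T[0,2] deriving "ccb": ["S"]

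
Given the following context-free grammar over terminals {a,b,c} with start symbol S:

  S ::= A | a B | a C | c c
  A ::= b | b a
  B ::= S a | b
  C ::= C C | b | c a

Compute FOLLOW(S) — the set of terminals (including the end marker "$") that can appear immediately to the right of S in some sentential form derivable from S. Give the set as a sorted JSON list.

FIRST iteration:
iter 1:
  A via A→b: +{b}
  B via B→b: +{b}
  C via C→b: +{b}
  C via C→c a: +{c}
  S via S→A: +{b}
  S via S→a B: +{a}
  S via S→c c: +{c}
  FIRST(S)={a,b,c}  FIRST(A)={b}  FIRST(B)={b}  FIRST(C)={b,c}
iter 2:
  B via B→S a: +{a,c}
  FIRST(S)={a,b,c}  FIRST(A)={b}  FIRST(B)={a,b,c}  FIRST(C)={b,c}
iter 3: done
  FIRST(S)={a,b,c}  FIRST(A)={b}  FIRST(B)={a,b,c}  FIRST(C)={b,c}

FOLLOW sets:
seed FOLLOW(S) with $
pass 1:
  B→S a: FOLLOW(S) ⊇ FIRST(a) = {a}; new: +{a}
  C→C C: FOLLOW(C) ⊇ FIRST(C) = {b,c}; new: +{b,c}
  S→A: FOLLOW(A) ⊇ FOLLOW(S) ⊇ {$,a}; new: +{$,a}
  S→a B: FOLLOW(B) ⊇ FOLLOW(S) ⊇ {$,a}; new: +{$,a}
  S→a C: FOLLOW(C) ⊇ FOLLOW(S) ⊇ {$,a}; new: +{$,a}
  FOLLOW[S]={$,a}  FOLLOW[A]={$,a}  FOLLOW[B]={$,a}  FOLLOW[C]={$,a,b,c}
pass 2: (stable)
  FOLLOW[S]={$,a}  FOLLOW[A]={$,a}  FOLLOW[B]={$,a}  FOLLOW[C]={$,a,b,c}

FOLLOW(S) = ["$", "a"]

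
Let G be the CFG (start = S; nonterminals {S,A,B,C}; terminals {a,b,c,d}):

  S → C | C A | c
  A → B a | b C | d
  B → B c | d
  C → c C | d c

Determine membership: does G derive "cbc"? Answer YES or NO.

Convert to CNF:
  S -> C A | T2 C | T3 T2 | c
  A -> B T0 | T1 C | d
  B -> B T2 | d
  C -> T2 C | T3 T2
  T0 -> a
  T1 -> b
  T2 -> c
  T3 -> d

CYK fill:
  T[0,0] 'c' = {S,T2}  orig:{S}
  T[1,1] 'b' = {T1}  orig:{}
  T[2,2] 'c' = {S,T2}  orig:{S}
  T[0,1] 'cb' = ∅
  T[1,2] 'bc' = ∅
  T[0,2] 'cbc' = ∅

S ∉ T[0,2] ⇒ NO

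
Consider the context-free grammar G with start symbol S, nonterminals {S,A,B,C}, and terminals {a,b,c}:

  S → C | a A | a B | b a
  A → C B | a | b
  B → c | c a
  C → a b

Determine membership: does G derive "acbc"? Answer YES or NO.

Convert to CNF:
  S -> T1 A | T1 B | T1 T2 | T2 T1
  A -> C B | a | b
  B -> T0 T1 | c
  C -> T1 T2
  T0 -> c
  T1 -> a
  T2 -> b

CYK fill:
  [0..0]={A,T1}  "a"  orig:{A}
  [1..1]={B,T0}  "c"  orig:{B}
  [2..2]={A,T2}  "b"  orig:{A}
  [3..3]={B,T0}  "c"  orig:{B}
  [0..1]={S}  "ac"
  [1..2]=∅  "cb"
  [2..3]=∅  "bc"
  [0..2]=∅  "acb"
  [1..3]=∅  "cbc"
  [0..3]=∅  "acbc"

S ∉ T[0,3] ⇒ NO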